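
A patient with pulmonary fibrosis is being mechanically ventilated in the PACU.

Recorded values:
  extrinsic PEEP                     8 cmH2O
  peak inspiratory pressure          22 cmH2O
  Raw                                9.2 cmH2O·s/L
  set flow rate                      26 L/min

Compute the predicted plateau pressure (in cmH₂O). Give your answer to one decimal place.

18.0

Flow: 26 L/min ÷ 60 = 0.4333 L/s.
Pplat = PIP − Raw × flow = 22 − 9.2 × 0.4333 = 22 − 3.986 = 18.014 cmH2O.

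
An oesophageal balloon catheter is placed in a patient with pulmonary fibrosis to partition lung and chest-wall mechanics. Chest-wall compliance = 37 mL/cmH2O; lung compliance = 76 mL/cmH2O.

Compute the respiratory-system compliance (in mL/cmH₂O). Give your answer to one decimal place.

24.9

Lung and chest wall are elastances in series: 1/Crs = 1/CL + 1/Ccw.
1/Crs = 1/76 + 1/37 = 0.04018.
Crs = 24.888 mL/cmH2O.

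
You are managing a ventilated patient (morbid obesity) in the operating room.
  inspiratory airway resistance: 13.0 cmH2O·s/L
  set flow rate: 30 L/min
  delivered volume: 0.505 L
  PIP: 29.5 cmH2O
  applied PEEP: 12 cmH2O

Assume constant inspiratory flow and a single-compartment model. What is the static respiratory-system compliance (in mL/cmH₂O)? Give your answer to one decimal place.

45.9

Flow: 30 L/min ÷ 60 = 0.5 L/s.
Equation of motion (constant flow): PIP = Vt/C + R·V̇ + PEEP.
Vt/C = PIP − R·V̇ − PEEP = 29.5 − 13.0×0.5 − 12 = 29.5 − 6.5 − 12 = 11.0 cmH2O.
C = Vt / 11.0 = 505 / 11.0 = 45.909 mL/cmH2O.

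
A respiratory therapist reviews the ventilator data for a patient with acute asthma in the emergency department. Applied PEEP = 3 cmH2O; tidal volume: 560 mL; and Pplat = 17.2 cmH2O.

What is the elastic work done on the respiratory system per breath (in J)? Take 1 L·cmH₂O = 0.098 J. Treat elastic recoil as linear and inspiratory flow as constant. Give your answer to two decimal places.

0.39

Elastic work ≈ ½ × (Pplat − PEEP) × Vt = 0.5 × (17.2 − 3) × 0.560 L = 0.5 × 14.2 × 0.560 = 3.976 L·cmH2O.
× 0.098 J/(L·cmH2O) → 0.3896 J.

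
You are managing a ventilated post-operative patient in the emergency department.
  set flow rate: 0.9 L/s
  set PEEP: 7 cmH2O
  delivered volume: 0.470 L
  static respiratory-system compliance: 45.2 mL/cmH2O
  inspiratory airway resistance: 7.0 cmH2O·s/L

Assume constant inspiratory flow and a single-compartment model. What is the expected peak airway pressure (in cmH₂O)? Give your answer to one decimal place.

23.7

Equation of motion (constant flow): PIP = Vt/C + R·V̇ + PEEP.
PIP = 470/45.2 + 7.0×0.9 + 7 = 10.398 + 6.3 + 7 = 23.698 cmH2O.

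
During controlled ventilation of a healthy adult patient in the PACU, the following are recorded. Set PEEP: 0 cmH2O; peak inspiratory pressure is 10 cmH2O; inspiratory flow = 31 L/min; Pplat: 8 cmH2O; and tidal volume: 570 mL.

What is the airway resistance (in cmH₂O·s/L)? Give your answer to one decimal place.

3.9

Flow: 31 L/min ÷ 60 = 0.5167 L/s.
Raw = (PIP − Pplat) / flow = (10 − 8) / 0.5167 = 2.0 / 0.5167 = 3.871 cmH2O·s/L.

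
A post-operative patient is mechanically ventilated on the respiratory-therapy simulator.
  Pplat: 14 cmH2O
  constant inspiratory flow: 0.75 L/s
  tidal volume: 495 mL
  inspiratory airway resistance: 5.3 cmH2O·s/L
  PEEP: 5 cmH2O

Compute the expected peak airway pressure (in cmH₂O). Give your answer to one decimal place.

PIP = Pplat + Raw × flow = 14 + 5.3 × 0.75 = 14 + 3.975 = 17.975 cmH2O.

18.0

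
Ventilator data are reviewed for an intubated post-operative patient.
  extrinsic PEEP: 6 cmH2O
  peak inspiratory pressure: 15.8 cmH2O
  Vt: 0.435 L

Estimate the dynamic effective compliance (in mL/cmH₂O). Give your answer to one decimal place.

Dynamic compliance = Vt / (PIP − PEEP) = 435 / (15.8 − 6) = 435 / 9.8 = 44.388 mL/cmH2O.

44.4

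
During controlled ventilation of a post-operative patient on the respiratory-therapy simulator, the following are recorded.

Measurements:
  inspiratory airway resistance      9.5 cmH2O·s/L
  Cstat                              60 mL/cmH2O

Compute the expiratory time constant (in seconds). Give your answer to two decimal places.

0.57

τ = R × C = 9.5 × 60 mL/cmH2O = 9.5 × 0.060 L/cmH2O = 0.57 s.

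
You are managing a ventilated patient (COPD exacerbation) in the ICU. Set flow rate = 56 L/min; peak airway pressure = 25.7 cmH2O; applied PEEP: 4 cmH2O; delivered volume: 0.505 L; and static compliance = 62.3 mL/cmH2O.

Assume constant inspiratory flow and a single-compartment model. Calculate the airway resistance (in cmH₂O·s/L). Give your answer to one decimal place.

Flow: 56 L/min ÷ 60 = 0.9333 L/s.
Equation of motion (constant flow): PIP = Vt/C + R·V̇ + PEEP.
R·V̇ = PIP − Vt/C − PEEP = 25.7 − 505/62.3 − 4 = 25.7 − 8.106 − 4 = 13.594 cmH2O.
R = 13.594 / 0.9333 = 14.566 cmH2O·s/L.

14.6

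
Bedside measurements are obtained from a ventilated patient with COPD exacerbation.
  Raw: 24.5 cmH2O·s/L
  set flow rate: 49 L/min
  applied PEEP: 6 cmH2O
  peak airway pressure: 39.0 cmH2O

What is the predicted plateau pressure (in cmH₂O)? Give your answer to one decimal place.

Flow: 49 L/min ÷ 60 = 0.8167 L/s.
Pplat = PIP − Raw × flow = 39.0 − 24.5 × 0.8167 = 39.0 − 20.009 = 18.991 cmH2O.

19.0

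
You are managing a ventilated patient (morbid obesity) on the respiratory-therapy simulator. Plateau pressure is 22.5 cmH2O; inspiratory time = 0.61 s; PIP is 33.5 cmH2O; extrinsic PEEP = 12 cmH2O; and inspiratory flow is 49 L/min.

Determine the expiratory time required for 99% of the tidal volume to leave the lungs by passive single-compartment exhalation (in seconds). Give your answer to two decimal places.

Flow: 49 L/min ÷ 60 = 0.8167 L/s.
Vt = flow × Ti = 0.8167 L/s × 0.61 s × 1000 mL/L = 498.19 mL.
R = (PIP − Pplat)/V̇ = (33.5 − 22.5) / 0.8167 = 11.0/0.8167 = 13.469 cmH2O·s/L.
C = Vt/(Pplat − PEEP) = 498.19 / (22.5 − 12) = 498.19/10.5 = 47.447 mL/cmH2O.
τ = R × C = 13.469 × 0.04745 L/cmH2O = 0.6391 s.
t = −τ·ln(1 − 0.99) = −0.6391·ln(0.01) = 2.943 s.

2.94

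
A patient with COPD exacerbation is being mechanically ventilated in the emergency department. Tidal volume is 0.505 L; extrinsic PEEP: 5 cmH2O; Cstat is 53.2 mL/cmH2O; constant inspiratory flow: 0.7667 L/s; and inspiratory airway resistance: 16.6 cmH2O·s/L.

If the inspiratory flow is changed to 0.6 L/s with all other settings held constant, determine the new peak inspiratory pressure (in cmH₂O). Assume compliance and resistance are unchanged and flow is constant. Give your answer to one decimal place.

24.5

PIP = Vt/C + R·V̇ + PEEP (constant-flow equation of motion).
Only the resistive term changes: ΔPIP = R × ΔV̇ = 16.6 × (0.6 − 0.7667) = 16.6 × -0.1667 = -2.767 cmH2O.
Original PIP = 505/53.2 + 16.6×0.7667 + 5 = 27.22 cmH2O; new PIP = 27.22 + (-2.767) = 24.453 cmH2O.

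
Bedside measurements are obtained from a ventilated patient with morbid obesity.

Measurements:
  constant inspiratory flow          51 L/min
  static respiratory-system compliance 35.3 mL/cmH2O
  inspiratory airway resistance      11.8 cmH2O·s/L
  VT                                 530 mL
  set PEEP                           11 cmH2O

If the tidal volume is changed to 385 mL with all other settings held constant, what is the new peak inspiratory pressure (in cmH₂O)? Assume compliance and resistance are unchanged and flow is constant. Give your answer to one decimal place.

31.9

Flow: 51 L/min ÷ 60 = 0.85 L/s.
PIP = Vt/C + R·V̇ + PEEP (constant-flow equation of motion).
Only the elastic term changes: ΔPIP = ΔVt / C = (385 − 530) / 35.3 = -4.108 cmH2O.
Original PIP = 530/35.3 + 11.8×0.85 + 11 = 36.044 cmH2O; new PIP = 36.044 + (-4.108) = 31.936 cmH2O.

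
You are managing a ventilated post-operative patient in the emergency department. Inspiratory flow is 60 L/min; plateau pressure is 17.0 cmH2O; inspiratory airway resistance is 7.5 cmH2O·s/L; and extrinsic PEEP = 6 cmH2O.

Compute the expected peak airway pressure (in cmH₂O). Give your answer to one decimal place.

Flow: 60 L/min ÷ 60 = 1 L/s.
PIP = Pplat + Raw × flow = 17.0 + 7.5 × 1 = 17.0 + 7.5 = 24.5 cmH2O.

24.5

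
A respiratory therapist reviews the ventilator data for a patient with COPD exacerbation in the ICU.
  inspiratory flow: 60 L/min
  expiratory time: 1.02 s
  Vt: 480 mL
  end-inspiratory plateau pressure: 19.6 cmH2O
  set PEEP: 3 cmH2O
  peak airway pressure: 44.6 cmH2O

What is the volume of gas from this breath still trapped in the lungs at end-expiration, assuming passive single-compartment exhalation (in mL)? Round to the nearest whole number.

Flow: 60 L/min ÷ 60 = 1 L/s.
R = (PIP − Pplat)/V̇ = (44.6 − 19.6) / 1 = 25.0/1 = 25.0 cmH2O·s/L.
C = Vt/(Pplat − PEEP) = 480.0 / (19.6 − 3) = 480.0/16.6 = 28.916 mL/cmH2O.
τ = R × C = 25.0 × 0.02892 L/cmH2O = 0.723 s.
Fraction remaining = e^(−Te/τ) = e^(−1.02/0.723) = 0.244.
Trapped volume = 480.0 × 0.244 = 117.12 mL.

117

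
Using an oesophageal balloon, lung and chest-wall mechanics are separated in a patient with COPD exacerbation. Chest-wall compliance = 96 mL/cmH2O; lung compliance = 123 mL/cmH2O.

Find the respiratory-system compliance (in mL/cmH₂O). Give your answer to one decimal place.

Lung and chest wall are elastances in series: 1/Crs = 1/CL + 1/Ccw.
1/Crs = 1/123 + 1/96 = 0.01855.
Crs = 53.908 mL/cmH2O.

53.9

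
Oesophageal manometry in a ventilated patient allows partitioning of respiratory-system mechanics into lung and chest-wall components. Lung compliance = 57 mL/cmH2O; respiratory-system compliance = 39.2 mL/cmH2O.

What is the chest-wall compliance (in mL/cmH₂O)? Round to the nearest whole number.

126

1/Ccw = 1/Crs − 1/CL.
1/Ccw = 1/39.2 − 1/57 = 0.007966.
Ccw = 125.53 mL/cmH2O.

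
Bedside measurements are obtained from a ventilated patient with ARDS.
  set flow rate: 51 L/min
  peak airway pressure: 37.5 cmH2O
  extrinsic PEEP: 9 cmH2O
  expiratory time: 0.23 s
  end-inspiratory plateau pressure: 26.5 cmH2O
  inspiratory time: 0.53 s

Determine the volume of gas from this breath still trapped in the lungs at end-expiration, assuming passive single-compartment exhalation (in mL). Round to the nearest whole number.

Flow: 51 L/min ÷ 60 = 0.85 L/s.
Vt = flow × Ti = 0.85 L/s × 0.53 s × 1000 mL/L = 450.5 mL.
R = (PIP − Pplat)/V̇ = (37.5 − 26.5) / 0.85 = 11.0/0.85 = 12.941 cmH2O·s/L.
C = Vt/(Pplat − PEEP) = 450.5 / (26.5 − 9) = 450.5/17.5 = 25.743 mL/cmH2O.
τ = R × C = 12.941 × 0.02574 L/cmH2O = 0.3331 s.
Fraction remaining = e^(−Te/τ) = e^(−0.23/0.3331) = 0.5013.
Trapped volume = 450.5 × 0.5013 = 225.84 mL.

226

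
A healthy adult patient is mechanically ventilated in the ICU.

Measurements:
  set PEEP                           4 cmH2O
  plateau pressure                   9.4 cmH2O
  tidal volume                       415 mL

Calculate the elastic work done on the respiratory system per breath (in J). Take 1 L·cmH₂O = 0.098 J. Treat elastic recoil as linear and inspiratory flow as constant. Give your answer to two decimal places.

0.11

Elastic work ≈ ½ × (Pplat − PEEP) × Vt = 0.5 × (9.4 − 4) × 0.415 L = 0.5 × 5.4 × 0.415 = 1.121 L·cmH2O.
× 0.098 J/(L·cmH2O) → 0.1099 J.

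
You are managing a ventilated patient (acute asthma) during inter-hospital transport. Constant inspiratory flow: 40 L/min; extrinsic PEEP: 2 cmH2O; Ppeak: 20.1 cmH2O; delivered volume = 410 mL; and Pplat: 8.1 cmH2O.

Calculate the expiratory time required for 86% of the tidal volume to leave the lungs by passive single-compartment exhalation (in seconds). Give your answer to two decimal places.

2.38

Flow: 40 L/min ÷ 60 = 0.6667 L/s.
R = (PIP − Pplat)/V̇ = (20.1 − 8.1) / 0.6667 = 12.0/0.6667 = 17.999 cmH2O·s/L.
C = Vt/(Pplat − PEEP) = 410.0 / (8.1 − 2) = 410.0/6.1 = 67.213 mL/cmH2O.
τ = R × C = 17.999 × 0.06721 L/cmH2O = 1.21 s.
t = −τ·ln(1 − 0.86) = −1.21·ln(0.14) = 2.379 s.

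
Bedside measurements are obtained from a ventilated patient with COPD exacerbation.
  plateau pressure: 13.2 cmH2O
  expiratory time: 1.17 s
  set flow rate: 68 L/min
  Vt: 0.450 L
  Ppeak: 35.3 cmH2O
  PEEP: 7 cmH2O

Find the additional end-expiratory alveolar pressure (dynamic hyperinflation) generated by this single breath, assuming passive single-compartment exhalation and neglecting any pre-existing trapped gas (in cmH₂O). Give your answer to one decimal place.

Flow: 68 L/min ÷ 60 = 1.1333 L/s.
R = (PIP − Pplat)/V̇ = (35.3 − 13.2) / 1.1333 = 22.1/1.1333 = 19.501 cmH2O·s/L.
C = Vt/(Pplat − PEEP) = 450.0 / (13.2 − 7) = 450.0/6.2 = 72.581 mL/cmH2O.
τ = R × C = 19.501 × 0.07258 L/cmH2O = 1.415 s.
Fraction remaining = e^(−Te/τ) = e^(−1.17/1.415) = 0.4374; trapped volume = 450.0 × 0.4374 = 196.83 mL.
Additional alveolar pressure from trapping ≈ V_trapped / C = 196.83 / 72.581 = 2.712 cmH2O.

2.7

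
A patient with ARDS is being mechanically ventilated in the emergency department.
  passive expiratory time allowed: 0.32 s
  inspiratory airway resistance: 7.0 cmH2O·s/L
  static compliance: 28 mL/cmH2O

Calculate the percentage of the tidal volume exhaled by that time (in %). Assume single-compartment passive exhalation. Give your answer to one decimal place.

τ = R × C = 7.0 × 28 mL/cmH2O = 7.0 × 0.028 L/cmH2O = 0.196 s.
Passive exhalation: V(t)/V₀ = e^(−t/τ) = e^(−0.32/0.196) = 0.1954.
Fraction exhaled = 1 − 0.1954 = 0.8046 → 80.46%.

80.5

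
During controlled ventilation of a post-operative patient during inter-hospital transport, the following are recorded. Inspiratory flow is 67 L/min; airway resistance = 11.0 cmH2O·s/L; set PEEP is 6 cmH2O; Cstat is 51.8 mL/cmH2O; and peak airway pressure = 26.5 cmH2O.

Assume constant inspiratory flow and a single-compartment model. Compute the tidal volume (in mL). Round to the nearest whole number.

426

Flow: 67 L/min ÷ 60 = 1.1167 L/s.
Equation of motion (constant flow): PIP = Vt/C + R·V̇ + PEEP.
Vt/C = PIP − R·V̇ − PEEP = 26.5 − 12.284 − 6 = 8.216 cmH2O.
Vt = C × 8.216 = 51.8 × 8.216 = 425.59 mL.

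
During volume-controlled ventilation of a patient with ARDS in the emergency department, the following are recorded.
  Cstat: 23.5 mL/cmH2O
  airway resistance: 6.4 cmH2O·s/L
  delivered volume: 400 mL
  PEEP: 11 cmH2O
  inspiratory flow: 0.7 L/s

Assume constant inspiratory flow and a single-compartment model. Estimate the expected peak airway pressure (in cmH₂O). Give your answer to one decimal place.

Equation of motion (constant flow): PIP = Vt/C + R·V̇ + PEEP.
PIP = 400/23.5 + 6.4×0.7 + 11 = 17.021 + 4.48 + 11 = 32.501 cmH2O.

32.5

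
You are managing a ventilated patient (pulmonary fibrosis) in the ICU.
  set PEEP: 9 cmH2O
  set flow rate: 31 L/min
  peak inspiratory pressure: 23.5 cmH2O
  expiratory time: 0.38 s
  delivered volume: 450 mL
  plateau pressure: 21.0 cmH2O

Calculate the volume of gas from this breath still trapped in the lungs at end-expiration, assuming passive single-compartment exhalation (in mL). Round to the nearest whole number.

Flow: 31 L/min ÷ 60 = 0.5167 L/s.
R = (PIP − Pplat)/V̇ = (23.5 − 21.0) / 0.5167 = 2.5/0.5167 = 4.838 cmH2O·s/L.
C = Vt/(Pplat − PEEP) = 450.0 / (21.0 − 9) = 450.0/12.0 = 37.5 mL/cmH2O.
τ = R × C = 4.838 × 0.0375 L/cmH2O = 0.1814 s.
Fraction remaining = e^(−Te/τ) = e^(−0.38/0.1814) = 0.1231.
Trapped volume = 450.0 × 0.1231 = 55.395 mL.

55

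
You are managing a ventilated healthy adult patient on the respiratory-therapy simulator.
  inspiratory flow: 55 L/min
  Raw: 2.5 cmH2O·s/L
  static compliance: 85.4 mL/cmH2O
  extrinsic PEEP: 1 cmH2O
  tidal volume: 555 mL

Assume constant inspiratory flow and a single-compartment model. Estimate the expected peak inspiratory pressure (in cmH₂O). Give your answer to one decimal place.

Flow: 55 L/min ÷ 60 = 0.9167 L/s.
Equation of motion (constant flow): PIP = Vt/C + R·V̇ + PEEP.
PIP = 555/85.4 + 2.5×0.9167 + 1 = 6.499 + 2.292 + 1 = 9.791 cmH2O.

9.8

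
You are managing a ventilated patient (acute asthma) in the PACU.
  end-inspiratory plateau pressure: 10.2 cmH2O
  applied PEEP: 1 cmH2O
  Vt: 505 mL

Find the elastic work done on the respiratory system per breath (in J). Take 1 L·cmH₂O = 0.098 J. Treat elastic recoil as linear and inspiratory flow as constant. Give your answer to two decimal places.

Elastic work ≈ ½ × (Pplat − PEEP) × Vt = 0.5 × (10.2 − 1) × 0.505 L = 0.5 × 9.2 × 0.505 = 2.323 L·cmH2O.
× 0.098 J/(L·cmH2O) → 0.2277 J.

0.23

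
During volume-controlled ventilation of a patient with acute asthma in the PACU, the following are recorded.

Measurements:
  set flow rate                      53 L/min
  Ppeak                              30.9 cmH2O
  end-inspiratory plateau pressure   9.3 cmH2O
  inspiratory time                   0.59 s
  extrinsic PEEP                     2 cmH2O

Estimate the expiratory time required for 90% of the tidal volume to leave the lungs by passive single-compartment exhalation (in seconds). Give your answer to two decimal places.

Flow: 53 L/min ÷ 60 = 0.8833 L/s.
Vt = flow × Ti = 0.8833 L/s × 0.59 s × 1000 mL/L = 521.15 mL.
R = (PIP − Pplat)/V̇ = (30.9 − 9.3) / 0.8833 = 21.6/0.8833 = 24.454 cmH2O·s/L.
C = Vt/(Pplat − PEEP) = 521.15 / (9.3 − 2) = 521.15/7.3 = 71.39 mL/cmH2O.
τ = R × C = 24.454 × 0.07139 L/cmH2O = 1.746 s.
t = −τ·ln(1 − 0.90) = −1.746·ln(0.1) = 4.02 s.

4.02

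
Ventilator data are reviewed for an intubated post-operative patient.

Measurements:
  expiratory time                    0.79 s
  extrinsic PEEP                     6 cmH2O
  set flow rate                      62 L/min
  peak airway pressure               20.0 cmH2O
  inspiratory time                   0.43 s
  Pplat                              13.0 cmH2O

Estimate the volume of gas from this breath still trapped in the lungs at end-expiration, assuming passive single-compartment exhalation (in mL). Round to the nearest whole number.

Flow: 62 L/min ÷ 60 = 1.0333 L/s.
Vt = flow × Ti = 1.0333 L/s × 0.43 s × 1000 mL/L = 444.32 mL.
R = (PIP − Pplat)/V̇ = (20.0 − 13.0) / 1.0333 = 7.0/1.0333 = 6.774 cmH2O·s/L.
C = Vt/(Pplat − PEEP) = 444.32 / (13.0 − 6) = 444.32/7.0 = 63.474 mL/cmH2O.
τ = R × C = 6.774 × 0.06347 L/cmH2O = 0.4299 s.
Fraction remaining = e^(−Te/τ) = e^(−0.79/0.4299) = 0.1592.
Trapped volume = 444.32 × 0.1592 = 70.736 mL.

71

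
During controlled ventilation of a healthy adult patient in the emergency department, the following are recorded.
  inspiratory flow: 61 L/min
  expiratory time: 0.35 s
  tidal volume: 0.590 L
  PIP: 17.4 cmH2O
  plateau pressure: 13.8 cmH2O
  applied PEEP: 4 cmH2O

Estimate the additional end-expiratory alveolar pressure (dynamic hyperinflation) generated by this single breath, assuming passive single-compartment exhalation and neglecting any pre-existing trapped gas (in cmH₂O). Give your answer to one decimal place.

1.9

Flow: 61 L/min ÷ 60 = 1.0167 L/s.
R = (PIP − Pplat)/V̇ = (17.4 − 13.8) / 1.0167 = 3.6/1.0167 = 3.541 cmH2O·s/L.
C = Vt/(Pplat − PEEP) = 590.0 / (13.8 − 4) = 590.0/9.8 = 60.204 mL/cmH2O.
τ = R × C = 3.541 × 0.0602 L/cmH2O = 0.2132 s.
Fraction remaining = e^(−Te/τ) = e^(−0.35/0.2132) = 0.1937; trapped volume = 590.0 × 0.1937 = 114.28 mL.
Additional alveolar pressure from trapping ≈ V_trapped / C = 114.28 / 60.204 = 1.898 cmH2O.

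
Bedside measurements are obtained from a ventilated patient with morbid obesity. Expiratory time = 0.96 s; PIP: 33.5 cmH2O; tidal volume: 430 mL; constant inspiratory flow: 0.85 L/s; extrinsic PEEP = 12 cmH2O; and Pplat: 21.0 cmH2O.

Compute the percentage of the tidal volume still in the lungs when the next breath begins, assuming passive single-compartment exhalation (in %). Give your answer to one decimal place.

25.5

R = (PIP − Pplat)/V̇ = (33.5 − 21.0) / 0.85 = 12.5/0.85 = 14.706 cmH2O·s/L.
C = Vt/(Pplat − PEEP) = 430.0 / (21.0 − 12) = 430.0/9.0 = 47.778 mL/cmH2O.
τ = R × C = 14.706 × 0.04778 L/cmH2O = 0.7027 s.
Fraction remaining at end-expiration = e^(−Te/τ) = e^(−0.96/0.7027) = 0.2551 → 25.51%.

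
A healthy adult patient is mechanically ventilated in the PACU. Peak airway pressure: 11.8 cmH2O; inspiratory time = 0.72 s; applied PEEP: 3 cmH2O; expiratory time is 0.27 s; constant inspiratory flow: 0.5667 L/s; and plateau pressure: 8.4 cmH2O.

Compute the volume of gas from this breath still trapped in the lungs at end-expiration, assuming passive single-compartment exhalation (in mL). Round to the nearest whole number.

Vt = flow × Ti = 0.5667 L/s × 0.72 s × 1000 mL/L = 408.02 mL.
R = (PIP − Pplat)/V̇ = (11.8 − 8.4) / 0.5667 = 3.4/0.5667 = 6.0 cmH2O·s/L.
C = Vt/(Pplat − PEEP) = 408.02 / (8.4 − 3) = 408.02/5.4 = 75.559 mL/cmH2O.
τ = R × C = 6.0 × 0.07556 L/cmH2O = 0.4534 s.
Fraction remaining = e^(−Te/τ) = e^(−0.27/0.4534) = 0.5513.
Trapped volume = 408.02 × 0.5513 = 224.94 mL.

225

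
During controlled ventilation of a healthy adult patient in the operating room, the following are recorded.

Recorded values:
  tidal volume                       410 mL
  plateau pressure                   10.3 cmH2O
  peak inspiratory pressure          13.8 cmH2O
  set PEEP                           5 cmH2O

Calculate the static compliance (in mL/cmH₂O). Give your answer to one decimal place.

Cstat = Vt / (Pplat − PEEP) = 410 / (10.3 − 5) = 410 / 5.3 = 77.358 mL/cmH2O.

77.4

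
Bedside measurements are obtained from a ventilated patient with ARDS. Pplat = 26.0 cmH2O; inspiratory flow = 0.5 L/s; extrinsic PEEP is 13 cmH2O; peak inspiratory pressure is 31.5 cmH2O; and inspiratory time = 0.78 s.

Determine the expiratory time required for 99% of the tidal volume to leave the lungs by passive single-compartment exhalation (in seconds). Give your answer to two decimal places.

Vt = flow × Ti = 0.5 L/s × 0.78 s × 1000 mL/L = 390.0 mL.
R = (PIP − Pplat)/V̇ = (31.5 − 26.0) / 0.5 = 5.5/0.5 = 11.0 cmH2O·s/L.
C = Vt/(Pplat − PEEP) = 390.0 / (26.0 − 13) = 390.0/13.0 = 30.0 mL/cmH2O.
τ = R × C = 11.0 × 0.03 L/cmH2O = 0.33 s.
t = −τ·ln(1 − 0.99) = −0.33·ln(0.01) = 1.52 s.

1.52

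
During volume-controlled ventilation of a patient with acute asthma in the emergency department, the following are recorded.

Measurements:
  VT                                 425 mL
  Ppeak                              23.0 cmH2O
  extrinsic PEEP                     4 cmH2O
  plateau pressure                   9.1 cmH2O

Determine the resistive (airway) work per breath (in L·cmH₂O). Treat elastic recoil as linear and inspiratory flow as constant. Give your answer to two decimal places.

With constant inspiratory flow the resistive pressure is constant at PIP − Pplat = 23.0 − 9.1 = 13.9 cmH2O, so resistive work = 13.9 × 0.425 = 5.908 L·cmH2O.

5.91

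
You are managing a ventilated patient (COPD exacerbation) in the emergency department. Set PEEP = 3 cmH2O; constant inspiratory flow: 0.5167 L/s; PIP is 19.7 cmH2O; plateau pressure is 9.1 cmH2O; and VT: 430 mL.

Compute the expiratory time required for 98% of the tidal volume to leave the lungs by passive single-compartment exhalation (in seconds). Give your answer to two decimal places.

5.66

R = (PIP − Pplat)/V̇ = (19.7 − 9.1) / 0.5167 = 10.6/0.5167 = 20.515 cmH2O·s/L.
C = Vt/(Pplat − PEEP) = 430.0 / (9.1 − 3) = 430.0/6.1 = 70.492 mL/cmH2O.
τ = R × C = 20.515 × 0.07049 L/cmH2O = 1.446 s.
t = −τ·ln(1 − 0.98) = −1.446·ln(0.02) = 5.657 s.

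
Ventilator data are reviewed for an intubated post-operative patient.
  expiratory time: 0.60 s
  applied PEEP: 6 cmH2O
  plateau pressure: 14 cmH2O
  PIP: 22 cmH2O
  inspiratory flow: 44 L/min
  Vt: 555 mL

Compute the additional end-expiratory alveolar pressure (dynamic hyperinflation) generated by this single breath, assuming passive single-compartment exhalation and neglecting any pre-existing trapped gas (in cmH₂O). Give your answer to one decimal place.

Flow: 44 L/min ÷ 60 = 0.7333 L/s.
R = (PIP − Pplat)/V̇ = (22 − 14) / 0.7333 = 8.0/0.7333 = 10.91 cmH2O·s/L.
C = Vt/(Pplat − PEEP) = 555.0 / (14 − 6) = 555.0/8.0 = 69.375 mL/cmH2O.
τ = R × C = 10.91 × 0.06938 L/cmH2O = 0.7569 s.
Fraction remaining = e^(−Te/τ) = e^(−0.60/0.7569) = 0.4526; trapped volume = 555.0 × 0.4526 = 251.19 mL.
Additional alveolar pressure from trapping ≈ V_trapped / C = 251.19 / 69.375 = 3.621 cmH2O.

3.6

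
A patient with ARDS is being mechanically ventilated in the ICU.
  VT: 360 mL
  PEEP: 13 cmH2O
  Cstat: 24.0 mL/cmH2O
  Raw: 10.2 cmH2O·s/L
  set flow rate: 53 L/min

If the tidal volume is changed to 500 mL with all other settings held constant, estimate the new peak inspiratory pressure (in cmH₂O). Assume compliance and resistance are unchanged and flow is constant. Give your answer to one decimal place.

Flow: 53 L/min ÷ 60 = 0.8833 L/s.
PIP = Vt/C + R·V̇ + PEEP (constant-flow equation of motion).
Only the elastic term changes: ΔPIP = ΔVt / C = (500 − 360) / 24.0 = 5.833 cmH2O.
Original PIP = 360/24.0 + 10.2×0.8833 + 13 = 37.01 cmH2O; new PIP = 37.01 + (5.833) = 42.843 cmH2O.

42.8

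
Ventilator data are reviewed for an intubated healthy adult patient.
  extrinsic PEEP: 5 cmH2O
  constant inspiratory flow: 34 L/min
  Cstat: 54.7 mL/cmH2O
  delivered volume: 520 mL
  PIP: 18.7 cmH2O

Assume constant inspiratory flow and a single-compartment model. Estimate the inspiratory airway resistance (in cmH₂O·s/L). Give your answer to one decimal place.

Flow: 34 L/min ÷ 60 = 0.5667 L/s.
Equation of motion (constant flow): PIP = Vt/C + R·V̇ + PEEP.
R·V̇ = PIP − Vt/C − PEEP = 18.7 − 520/54.7 − 5 = 18.7 − 9.506 − 5 = 4.194 cmH2O.
R = 4.194 / 0.5667 = 7.401 cmH2O·s/L.

7.4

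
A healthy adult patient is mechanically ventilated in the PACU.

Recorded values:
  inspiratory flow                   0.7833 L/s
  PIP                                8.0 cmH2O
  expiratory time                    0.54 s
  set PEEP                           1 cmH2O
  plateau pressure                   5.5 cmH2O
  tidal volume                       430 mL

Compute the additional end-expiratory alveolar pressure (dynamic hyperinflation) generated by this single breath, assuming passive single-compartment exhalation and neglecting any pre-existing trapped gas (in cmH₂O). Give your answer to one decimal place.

R = (PIP − Pplat)/V̇ = (8.0 − 5.5) / 0.7833 = 2.5/0.7833 = 3.192 cmH2O·s/L.
C = Vt/(Pplat − PEEP) = 430.0 / (5.5 − 1) = 430.0/4.5 = 95.556 mL/cmH2O.
τ = R × C = 3.192 × 0.09556 L/cmH2O = 0.305 s.
Fraction remaining = e^(−Te/τ) = e^(−0.54/0.305) = 0.1702; trapped volume = 430.0 × 0.1702 = 73.186 mL.
Additional alveolar pressure from trapping ≈ V_trapped / C = 73.186 / 95.556 = 0.7659 cmH2O.

0.8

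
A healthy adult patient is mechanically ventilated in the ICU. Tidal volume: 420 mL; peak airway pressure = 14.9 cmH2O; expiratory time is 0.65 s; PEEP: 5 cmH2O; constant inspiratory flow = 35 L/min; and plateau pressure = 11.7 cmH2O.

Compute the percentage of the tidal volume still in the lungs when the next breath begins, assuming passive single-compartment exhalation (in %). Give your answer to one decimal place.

Flow: 35 L/min ÷ 60 = 0.5833 L/s.
R = (PIP − Pplat)/V̇ = (14.9 − 11.7) / 0.5833 = 3.2/0.5833 = 5.486 cmH2O·s/L.
C = Vt/(Pplat − PEEP) = 420.0 / (11.7 − 5) = 420.0/6.7 = 62.687 mL/cmH2O.
τ = R × C = 5.486 × 0.06269 L/cmH2O = 0.3439 s.
Fraction remaining at end-expiration = e^(−Te/τ) = e^(−0.65/0.3439) = 0.1511 → 15.11%.

15.1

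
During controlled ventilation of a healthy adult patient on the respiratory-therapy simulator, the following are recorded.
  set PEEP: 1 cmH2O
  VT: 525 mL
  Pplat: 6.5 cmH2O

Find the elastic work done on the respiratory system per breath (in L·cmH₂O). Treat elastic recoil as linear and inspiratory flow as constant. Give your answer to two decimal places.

Elastic work ≈ ½ × (Pplat − PEEP) × Vt = 0.5 × (6.5 − 1) × 0.525 L = 0.5 × 5.5 × 0.525 = 1.444 L·cmH2O.

1.44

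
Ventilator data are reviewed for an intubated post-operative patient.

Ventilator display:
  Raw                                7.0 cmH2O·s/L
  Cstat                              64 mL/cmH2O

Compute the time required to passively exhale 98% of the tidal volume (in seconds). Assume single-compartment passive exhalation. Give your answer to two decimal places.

1.75

τ = R × C = 7.0 × 64 mL/cmH2O = 7.0 × 0.064 L/cmH2O = 0.448 s.
Exhaled fraction f = 1 − e^(−t/τ) → t = −τ·ln(1 − f) = −0.448·ln(0.02) = 1.753 s.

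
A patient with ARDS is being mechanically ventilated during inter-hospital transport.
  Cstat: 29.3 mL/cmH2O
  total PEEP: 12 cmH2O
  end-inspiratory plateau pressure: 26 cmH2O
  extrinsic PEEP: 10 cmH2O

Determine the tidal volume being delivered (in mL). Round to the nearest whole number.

End-expiratory occlusion gives total PEEP = 12 cmH2O (intrinsic PEEP = 12 − 10 = 2). Use total PEEP for the elastic gradient.
Vt = Cstat × (Pplat − PEEPtotal) = 29.3 × (26 − 12) = 29.3 × 14.0 = 410.2 mL.

410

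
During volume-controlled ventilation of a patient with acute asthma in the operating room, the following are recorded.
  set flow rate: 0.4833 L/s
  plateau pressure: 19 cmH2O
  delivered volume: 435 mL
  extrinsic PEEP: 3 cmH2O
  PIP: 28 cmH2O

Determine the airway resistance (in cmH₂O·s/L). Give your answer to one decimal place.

18.6

Raw = (PIP − Pplat) / flow = (28 − 19) / 0.4833 = 9.0 / 0.4833 = 18.622 cmH2O·s/L.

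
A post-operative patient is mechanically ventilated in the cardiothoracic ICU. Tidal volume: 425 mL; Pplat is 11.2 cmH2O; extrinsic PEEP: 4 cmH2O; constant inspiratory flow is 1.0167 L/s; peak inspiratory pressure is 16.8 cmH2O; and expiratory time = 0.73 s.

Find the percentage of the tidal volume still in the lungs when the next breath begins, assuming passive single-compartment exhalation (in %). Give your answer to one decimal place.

R = (PIP − Pplat)/V̇ = (16.8 − 11.2) / 1.0167 = 5.6/1.0167 = 5.508 cmH2O·s/L.
C = Vt/(Pplat − PEEP) = 425.0 / (11.2 − 4) = 425.0/7.2 = 59.028 mL/cmH2O.
τ = R × C = 5.508 × 0.05903 L/cmH2O = 0.3251 s.
Fraction remaining at end-expiration = e^(−Te/τ) = e^(−0.73/0.3251) = 0.1059 → 10.59%.

10.6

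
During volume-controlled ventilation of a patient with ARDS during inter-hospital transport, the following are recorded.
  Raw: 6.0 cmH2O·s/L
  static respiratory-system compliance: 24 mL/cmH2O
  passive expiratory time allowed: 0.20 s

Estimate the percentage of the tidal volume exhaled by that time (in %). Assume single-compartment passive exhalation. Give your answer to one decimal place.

τ = R × C = 6.0 × 24 mL/cmH2O = 6.0 × 0.024 L/cmH2O = 0.144 s.
Passive exhalation: V(t)/V₀ = e^(−t/τ) = e^(−0.20/0.144) = 0.2494.
Fraction exhaled = 1 − 0.2494 = 0.7506 → 75.06%.

75.1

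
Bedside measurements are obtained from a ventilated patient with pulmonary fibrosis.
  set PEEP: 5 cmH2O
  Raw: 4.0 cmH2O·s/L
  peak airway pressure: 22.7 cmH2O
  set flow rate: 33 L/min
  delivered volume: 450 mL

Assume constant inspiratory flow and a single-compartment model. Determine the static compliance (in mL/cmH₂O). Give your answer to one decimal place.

Flow: 33 L/min ÷ 60 = 0.55 L/s.
Equation of motion (constant flow): PIP = Vt/C + R·V̇ + PEEP.
Vt/C = PIP − R·V̇ − PEEP = 22.7 − 4.0×0.55 − 5 = 22.7 − 2.2 − 5 = 15.5 cmH2O.
C = Vt / 15.5 = 450 / 15.5 = 29.032 mL/cmH2O.

29.0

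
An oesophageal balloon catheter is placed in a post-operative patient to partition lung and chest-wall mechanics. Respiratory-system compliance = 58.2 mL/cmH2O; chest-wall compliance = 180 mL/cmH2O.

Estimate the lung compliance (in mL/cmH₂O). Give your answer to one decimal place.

1/CL = 1/Crs − 1/Ccw.
1/CL = 1/58.2 − 1/180 = 0.01163.
CL = 85.985 mL/cmH2O.

86.0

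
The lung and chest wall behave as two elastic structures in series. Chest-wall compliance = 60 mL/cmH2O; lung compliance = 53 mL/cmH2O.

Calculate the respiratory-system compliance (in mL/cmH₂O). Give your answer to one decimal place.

Lung and chest wall are elastances in series: 1/Crs = 1/CL + 1/Ccw.
1/Crs = 1/53 + 1/60 = 0.03553.
Crs = 28.145 mL/cmH2O.

28.1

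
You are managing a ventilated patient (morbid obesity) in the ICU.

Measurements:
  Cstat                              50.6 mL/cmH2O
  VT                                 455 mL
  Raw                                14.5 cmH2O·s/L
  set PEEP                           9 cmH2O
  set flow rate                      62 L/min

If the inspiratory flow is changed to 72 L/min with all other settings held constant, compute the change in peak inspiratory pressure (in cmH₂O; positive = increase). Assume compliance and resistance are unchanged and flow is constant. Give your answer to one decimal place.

2.4

Flow: 62 L/min ÷ 60 = 1.0333 L/s.
New flow: 72 L/min ÷ 60 = 1.2 L/s.
PIP = Vt/C + R·V̇ + PEEP (constant-flow equation of motion).
Only the resistive term changes: ΔPIP = R × ΔV̇ = 14.5 × (1.2 − 1.0333) = 14.5 × 0.1667 = 2.417 cmH2O.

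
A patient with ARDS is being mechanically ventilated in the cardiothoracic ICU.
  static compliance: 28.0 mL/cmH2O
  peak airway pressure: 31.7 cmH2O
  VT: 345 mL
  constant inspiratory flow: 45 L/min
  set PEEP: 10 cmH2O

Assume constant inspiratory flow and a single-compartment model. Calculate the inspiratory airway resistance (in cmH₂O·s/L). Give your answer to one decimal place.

12.5

Flow: 45 L/min ÷ 60 = 0.75 L/s.
Equation of motion (constant flow): PIP = Vt/C + R·V̇ + PEEP.
R·V̇ = PIP − Vt/C − PEEP = 31.7 − 345/28.0 − 10 = 31.7 − 12.321 − 10 = 9.379 cmH2O.
R = 9.379 / 0.75 = 12.505 cmH2O·s/L.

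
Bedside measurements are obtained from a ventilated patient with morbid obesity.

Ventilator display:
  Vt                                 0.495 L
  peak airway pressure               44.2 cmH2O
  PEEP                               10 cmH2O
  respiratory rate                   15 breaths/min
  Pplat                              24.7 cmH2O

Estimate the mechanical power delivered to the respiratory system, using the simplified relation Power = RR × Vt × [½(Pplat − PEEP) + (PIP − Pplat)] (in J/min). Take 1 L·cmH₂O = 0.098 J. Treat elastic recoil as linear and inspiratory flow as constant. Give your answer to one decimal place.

19.5

Per-breath work = Vt × [½(Pplat−PEEP) + (PIP−Pplat)] = 0.495 × [0.5×14.7 + 19.5] = 0.495 × 26.85 = 13.291 L·cmH2O.
Power = 15 × 13.291 = 199.37 L·cmH2O/min.
× 0.098 J/(L·cmH2O) → 19.538 J/min.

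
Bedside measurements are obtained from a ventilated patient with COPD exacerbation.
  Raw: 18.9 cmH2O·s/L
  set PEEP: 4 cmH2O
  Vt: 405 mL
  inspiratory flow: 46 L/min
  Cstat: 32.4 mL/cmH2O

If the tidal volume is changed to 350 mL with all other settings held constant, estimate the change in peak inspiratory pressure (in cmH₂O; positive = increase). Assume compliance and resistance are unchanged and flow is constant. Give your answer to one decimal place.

PIP = Vt/C + R·V̇ + PEEP (constant-flow equation of motion).
Only the elastic term changes: ΔPIP = ΔVt / C = (350 − 405) / 32.4 = -1.698 cmH2O.

-1.7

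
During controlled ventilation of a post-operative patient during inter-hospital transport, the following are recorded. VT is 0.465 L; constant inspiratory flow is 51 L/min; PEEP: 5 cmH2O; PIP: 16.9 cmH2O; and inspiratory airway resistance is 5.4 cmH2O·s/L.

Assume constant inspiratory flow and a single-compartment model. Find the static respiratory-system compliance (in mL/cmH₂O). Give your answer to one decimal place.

Flow: 51 L/min ÷ 60 = 0.85 L/s.
Equation of motion (constant flow): PIP = Vt/C + R·V̇ + PEEP.
Vt/C = PIP − R·V̇ − PEEP = 16.9 − 5.4×0.85 − 5 = 16.9 − 4.59 − 5 = 7.31 cmH2O.
C = Vt / 7.31 = 465 / 7.31 = 63.611 mL/cmH2O.

63.6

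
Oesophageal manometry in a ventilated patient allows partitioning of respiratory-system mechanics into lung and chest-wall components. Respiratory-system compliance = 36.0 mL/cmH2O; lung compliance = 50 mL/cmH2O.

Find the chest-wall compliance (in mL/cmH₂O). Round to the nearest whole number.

129

1/Ccw = 1/Crs − 1/CL.
1/Ccw = 1/36.0 − 1/50 = 0.007778.
Ccw = 128.57 mL/cmH2O.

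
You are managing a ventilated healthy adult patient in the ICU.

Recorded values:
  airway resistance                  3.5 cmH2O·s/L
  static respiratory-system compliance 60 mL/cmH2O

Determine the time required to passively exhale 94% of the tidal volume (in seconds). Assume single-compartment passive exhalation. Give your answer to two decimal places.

0.59

τ = R × C = 3.5 × 60 mL/cmH2O = 3.5 × 0.060 L/cmH2O = 0.21 s.
Exhaled fraction f = 1 − e^(−t/τ) → t = −τ·ln(1 − f) = −0.21·ln(0.06) = 0.5908 s.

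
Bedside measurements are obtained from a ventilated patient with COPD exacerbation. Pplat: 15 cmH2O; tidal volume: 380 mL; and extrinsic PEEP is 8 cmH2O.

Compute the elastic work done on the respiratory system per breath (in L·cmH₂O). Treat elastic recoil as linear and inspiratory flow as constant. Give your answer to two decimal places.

1.33

Elastic work ≈ ½ × (Pplat − PEEP) × Vt = 0.5 × (15 − 8) × 0.380 L = 0.5 × 7.0 × 0.380 = 1.33 L·cmH2O.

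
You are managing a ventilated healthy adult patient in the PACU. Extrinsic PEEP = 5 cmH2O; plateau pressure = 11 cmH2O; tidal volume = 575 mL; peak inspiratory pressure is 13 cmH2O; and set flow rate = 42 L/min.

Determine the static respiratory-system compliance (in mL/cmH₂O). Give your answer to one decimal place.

95.8

Cstat = Vt / (Pplat − PEEP) = 575 / (11 − 5) = 575 / 6.0 = 95.833 mL/cmH2O.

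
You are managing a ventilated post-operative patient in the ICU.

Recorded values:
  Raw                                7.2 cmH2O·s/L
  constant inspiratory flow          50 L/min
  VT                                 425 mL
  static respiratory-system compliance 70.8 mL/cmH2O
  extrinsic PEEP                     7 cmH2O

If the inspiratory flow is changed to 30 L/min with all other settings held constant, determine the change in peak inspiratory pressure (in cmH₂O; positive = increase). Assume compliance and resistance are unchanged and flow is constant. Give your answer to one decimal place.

-2.4

Flow: 50 L/min ÷ 60 = 0.8333 L/s.
New flow: 30 L/min ÷ 60 = 0.5 L/s.
PIP = Vt/C + R·V̇ + PEEP (constant-flow equation of motion).
Only the resistive term changes: ΔPIP = R × ΔV̇ = 7.2 × (0.5 − 0.8333) = 7.2 × -0.3333 = -2.4 cmH2O.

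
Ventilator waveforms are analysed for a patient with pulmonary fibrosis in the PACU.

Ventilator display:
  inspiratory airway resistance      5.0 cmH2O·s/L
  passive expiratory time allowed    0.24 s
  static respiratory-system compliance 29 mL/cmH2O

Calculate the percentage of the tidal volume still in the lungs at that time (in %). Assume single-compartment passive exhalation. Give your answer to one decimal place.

19.1

τ = R × C = 5.0 × 29 mL/cmH2O = 5.0 × 0.029 L/cmH2O = 0.145 s.
Passive exhalation: V(t)/V₀ = e^(−t/τ) = e^(−0.24/0.145) = 0.1911.
Fraction remaining = 0.1911 → 19.11%.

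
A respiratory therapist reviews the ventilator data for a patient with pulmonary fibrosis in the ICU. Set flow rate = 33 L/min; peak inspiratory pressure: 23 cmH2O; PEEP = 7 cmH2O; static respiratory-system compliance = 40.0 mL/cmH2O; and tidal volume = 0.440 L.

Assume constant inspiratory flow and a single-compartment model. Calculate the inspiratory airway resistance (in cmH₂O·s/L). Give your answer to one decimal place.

Flow: 33 L/min ÷ 60 = 0.55 L/s.
Equation of motion (constant flow): PIP = Vt/C + R·V̇ + PEEP.
R·V̇ = PIP − Vt/C − PEEP = 23 − 440/40.0 − 7 = 23 − 11.0 − 7 = 5.0 cmH2O.
R = 5.0 / 0.55 = 9.091 cmH2O·s/L.

9.1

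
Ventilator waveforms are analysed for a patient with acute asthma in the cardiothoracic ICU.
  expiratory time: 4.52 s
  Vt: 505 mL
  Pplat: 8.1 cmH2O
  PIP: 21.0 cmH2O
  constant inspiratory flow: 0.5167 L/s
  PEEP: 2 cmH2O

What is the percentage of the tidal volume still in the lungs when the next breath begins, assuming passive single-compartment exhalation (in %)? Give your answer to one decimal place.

R = (PIP − Pplat)/V̇ = (21.0 − 8.1) / 0.5167 = 12.9/0.5167 = 24.966 cmH2O·s/L.
C = Vt/(Pplat − PEEP) = 505.0 / (8.1 − 2) = 505.0/6.1 = 82.787 mL/cmH2O.
τ = R × C = 24.966 × 0.08279 L/cmH2O = 2.067 s.
Fraction remaining at end-expiration = e^(−Te/τ) = e^(−4.52/2.067) = 0.1123 → 11.23%.

11.2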